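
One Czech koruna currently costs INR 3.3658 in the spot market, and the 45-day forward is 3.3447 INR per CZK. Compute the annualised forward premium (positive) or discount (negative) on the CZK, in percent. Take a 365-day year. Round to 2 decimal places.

-5.08%

T = 45/365 years.
Period premium: (3.3447 − 3.3658)/3.3658 = -0.0062689.
×(1/T) gives -5.08% p.a.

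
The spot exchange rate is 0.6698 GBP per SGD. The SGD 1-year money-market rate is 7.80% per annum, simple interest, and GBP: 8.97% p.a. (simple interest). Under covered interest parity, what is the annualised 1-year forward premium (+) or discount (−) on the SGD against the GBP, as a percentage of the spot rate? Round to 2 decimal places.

+1.09%

T = 1 year.
F = S · g_GBP/g_SGD = 0.6698 × 1.089700/1.078000 = 0.6770696.
Annualised premium = (F − S)/S × (1/T) = (0.6770696 − 0.6698)/0.6698 ÷ 1 = 1.09%.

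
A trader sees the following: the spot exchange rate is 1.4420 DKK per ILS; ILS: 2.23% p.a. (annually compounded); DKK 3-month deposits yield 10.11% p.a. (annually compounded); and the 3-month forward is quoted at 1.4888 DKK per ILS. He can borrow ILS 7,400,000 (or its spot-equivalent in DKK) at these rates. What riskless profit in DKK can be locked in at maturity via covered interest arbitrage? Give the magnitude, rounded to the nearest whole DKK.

T = 3/12 years.
Invest the ILS and cover forward: 7,400,000 × 1.0055289764 × 1.4888 = DKK 11,078,033.40.
Convert at spot and invest in DKK: 7,400,000 × 1.4420 × 1.0243696216 = DKK 10,930,843.36.
The quoted forward overvalues ILS, so borrow DKK, buy ILS at spot, deposit the ILS at 2.23%, and sell the proceeds forward at 1.4888.
Profit = 11,078,033.40 − 10,930,843.36 = DKK 147,190.

DKK 147,190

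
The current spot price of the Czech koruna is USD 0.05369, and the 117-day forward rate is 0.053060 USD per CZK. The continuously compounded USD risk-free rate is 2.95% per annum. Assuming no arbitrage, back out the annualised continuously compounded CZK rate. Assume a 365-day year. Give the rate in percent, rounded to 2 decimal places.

T = 117/365 years.
F/S = 0.05306/0.05369 = 0.9882660 = (growth of USD) / (growth of CZK).
USD growth factor: e^(0.0295×117/365) = 1.009501.
Hence g_CZK = 1.0214871.
Take logs: ln 1.0214871 / (117/365) = 0.066322, so 6.63%.

6.63%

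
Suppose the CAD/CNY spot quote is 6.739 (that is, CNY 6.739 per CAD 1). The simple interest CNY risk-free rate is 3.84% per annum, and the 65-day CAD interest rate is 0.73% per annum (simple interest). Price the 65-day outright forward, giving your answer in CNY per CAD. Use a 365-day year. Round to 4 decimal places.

6.7763

T = 65/365 years.
Growth of 1 CNY over T: 1 + 0.0384×65/365 = 1.0068384.
CAD growth factor: 1 + 0.0073×65/365 = 1.001300.
So F = 6.739 × 1.0068384 / 1.001300 = 6.776275 (CNY/CAD).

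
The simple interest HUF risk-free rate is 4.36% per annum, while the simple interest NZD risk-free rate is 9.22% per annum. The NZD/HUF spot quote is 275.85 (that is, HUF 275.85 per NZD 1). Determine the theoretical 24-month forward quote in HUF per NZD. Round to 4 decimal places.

T = 2 years.
HUF growth factor: 1 + 0.0436×2 = 1.087200.
NZD accumulates by 1 + 0.0922×2 = 1.184400.
So F = 275.85 × 1.087200 / 1.184400 = 253.211854 (HUF/NZD).

253.2119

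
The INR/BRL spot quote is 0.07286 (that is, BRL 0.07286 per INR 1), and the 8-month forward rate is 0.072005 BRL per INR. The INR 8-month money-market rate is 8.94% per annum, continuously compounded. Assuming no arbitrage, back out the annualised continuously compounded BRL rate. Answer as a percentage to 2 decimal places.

7.17%

T = 8/12 years.
F/S = 0.072005/0.07286 = 0.9882652 = (growth of BRL) / (growth of INR).
The INR side grows by e^(0.0894×8/12) = 1.0614119.
Hence g_BRL = 1.0489564.
r = ln(1.0489564)/(8/12) = 0.071694 → 7.17%.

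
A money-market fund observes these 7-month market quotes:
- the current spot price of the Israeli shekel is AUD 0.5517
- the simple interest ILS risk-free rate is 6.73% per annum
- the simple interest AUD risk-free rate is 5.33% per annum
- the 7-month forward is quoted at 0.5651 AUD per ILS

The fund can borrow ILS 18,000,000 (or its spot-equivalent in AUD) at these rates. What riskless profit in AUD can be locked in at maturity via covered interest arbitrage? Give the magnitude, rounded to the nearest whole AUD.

T = 7/12 years.
Keep in ILS, deliver into the forward: 18,000,000·1.0392583333·0.5651 = AUD 10,571,127.91.
Swap to AUD now, deposit: 18,000,000·0.5517·1.0310916667 = AUD 10,239,358.91.
The quoted forward overvalues ILS, so borrow AUD, buy ILS at spot, deposit the ILS at 6.73%, and sell the proceeds forward at 0.5651.
Profit = 10,571,127.91 − 10,239,358.91 = AUD 331,769.

AUD 331,769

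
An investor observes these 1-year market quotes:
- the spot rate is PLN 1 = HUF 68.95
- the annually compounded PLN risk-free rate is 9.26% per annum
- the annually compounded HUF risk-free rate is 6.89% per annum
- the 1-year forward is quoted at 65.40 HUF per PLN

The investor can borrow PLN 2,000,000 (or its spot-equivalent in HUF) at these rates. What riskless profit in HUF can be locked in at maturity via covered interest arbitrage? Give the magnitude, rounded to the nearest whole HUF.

HUF 4,489,230

T = 1 year.
Invest the PLN and cover forward: 2,000,000 × 1.092600 × 65.40 = HUF 142,912,080.00.
Convert at spot and invest in HUF: 2,000,000 × 68.95 × 1.068900 = HUF 147,401,310.00.
The quoted forward undervalues PLN, so borrow PLN, convert to HUF at spot, deposit the HUF at 6.89%, and buy PLN forward at 65.40 to cover the loan.
Profit = 147,401,310.00 − 142,912,080.00 = HUF 4,489,230.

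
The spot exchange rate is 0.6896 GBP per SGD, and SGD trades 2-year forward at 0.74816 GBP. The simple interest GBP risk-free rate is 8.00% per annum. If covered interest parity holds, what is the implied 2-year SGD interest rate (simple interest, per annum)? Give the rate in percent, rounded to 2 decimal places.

T = 2 years.
By CIP, F/S equals the GBP-to-SGD growth ratio: 0.74816/0.6896 = 1.0849188.
GBP growth factor: 1 + 0.0800×2 = 1.160000.
That pins the SGD growth at 1.0692044.
r = (1.0692044 − 1)/2 = 0.034602 → 3.46%.

3.46%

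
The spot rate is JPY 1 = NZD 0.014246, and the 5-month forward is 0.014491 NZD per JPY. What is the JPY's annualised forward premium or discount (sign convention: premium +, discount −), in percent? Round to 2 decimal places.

T = 5/12 years.
(F − S)/S = (0.014491 − 0.014246)/0.014246 = 0.0171978.
Per annum: 0.0171978 / (5/12) = 0.041275 = 4.13%.

+4.13%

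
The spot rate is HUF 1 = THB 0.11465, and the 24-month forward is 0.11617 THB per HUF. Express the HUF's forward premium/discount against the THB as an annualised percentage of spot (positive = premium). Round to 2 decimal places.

T = 2 years.
(F − S)/S = (0.11617 − 0.11465)/0.11465 = 0.0132577.
Per annum: 0.0132577 / 2 = 0.006629 = 0.66%.

+0.66%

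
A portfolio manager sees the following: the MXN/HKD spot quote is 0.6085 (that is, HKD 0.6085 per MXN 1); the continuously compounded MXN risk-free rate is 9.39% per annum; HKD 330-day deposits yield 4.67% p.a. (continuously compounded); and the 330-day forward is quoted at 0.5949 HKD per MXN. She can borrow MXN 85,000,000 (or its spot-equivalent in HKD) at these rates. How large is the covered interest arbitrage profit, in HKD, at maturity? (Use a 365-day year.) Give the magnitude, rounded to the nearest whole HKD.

HKD 1,093,799

T = 330/365 years.
Keep in MXN, deliver into the forward: 85,000,000·1.0886037267·0.5949 = HKD 55,046,880.35.
Swap to HKD now, deposit: 85,000,000·0.6085·1.0431259413 = HKD 53,953,081.50.
The quoted forward overvalues MXN, so borrow HKD, buy MXN at spot, deposit the MXN at 9.39%, and sell the proceeds forward at 0.5949.
Profit = 55,046,880.35 − 53,953,081.50 = HKD 1,093,799.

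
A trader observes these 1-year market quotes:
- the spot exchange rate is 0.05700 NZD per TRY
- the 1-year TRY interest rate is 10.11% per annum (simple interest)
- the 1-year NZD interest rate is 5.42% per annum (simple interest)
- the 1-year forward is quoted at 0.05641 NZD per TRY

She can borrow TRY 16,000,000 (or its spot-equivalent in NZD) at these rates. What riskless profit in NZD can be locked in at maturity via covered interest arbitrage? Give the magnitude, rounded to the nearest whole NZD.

NZD 32,378

T = 1 year.
Keep in TRY, deliver into the forward: 16,000,000·1.101100·0.05641 = NZD 993,808.82.
Swap to NZD now, deposit: 16,000,000·0.05700·1.054200 = NZD 961,430.40.
The quoted forward overvalues TRY, so borrow NZD, buy TRY at spot, deposit the TRY at 10.11%, and sell the proceeds forward at 0.05641.
Arbitrage profit = |993,808.82 − 961,430.40| = NZD 32,378.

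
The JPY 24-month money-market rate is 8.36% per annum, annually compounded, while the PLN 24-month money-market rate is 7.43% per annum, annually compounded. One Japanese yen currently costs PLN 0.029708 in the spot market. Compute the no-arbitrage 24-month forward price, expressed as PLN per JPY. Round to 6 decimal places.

0.029200

T = 2 years.
Growth of 1 PLN over T: (1 + 0.0743)^2 = 1.1541205.
Growth of 1 JPY over T: (1 + 0.0836)^2 = 1.174189.
Forward (PLN per JPY) = 0.029708 × 1.1541205 / 1.174189 = 0.02920025.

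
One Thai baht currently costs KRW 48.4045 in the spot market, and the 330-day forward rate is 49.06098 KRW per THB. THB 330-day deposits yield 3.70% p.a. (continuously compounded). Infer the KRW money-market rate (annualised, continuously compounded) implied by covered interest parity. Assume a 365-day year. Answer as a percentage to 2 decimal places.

5.19%

T = 330/365 years.
By CIP, F/S equals the KRW-to-THB growth ratio: 49.06098/48.4045 = 1.0135624.
THB growth factor: e^(0.0370×330/365) = 1.0340179.
Hence g_KRW = 1.0480417.
Take logs: ln 1.0480417 / (330/365) = 0.051900, so 5.19%.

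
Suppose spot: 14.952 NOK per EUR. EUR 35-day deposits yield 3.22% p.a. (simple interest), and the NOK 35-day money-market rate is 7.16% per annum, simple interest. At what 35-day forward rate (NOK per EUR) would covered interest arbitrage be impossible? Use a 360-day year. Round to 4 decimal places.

15.0091

T = 35/360 years.
NOK growth factor: 1 + 0.0716×35/360 = 1.00696111.
Growth of 1 EUR over T: 1 + 0.0322×35/360 = 1.00313056.
So F = 14.952 × 1.00696111 / 1.00313056 = 15.009096 (NOK/EUR).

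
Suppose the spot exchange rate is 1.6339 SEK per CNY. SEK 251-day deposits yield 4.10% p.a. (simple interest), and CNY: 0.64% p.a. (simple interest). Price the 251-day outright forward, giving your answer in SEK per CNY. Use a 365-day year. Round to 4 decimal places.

1.6726

T = 251/365 years.
SEK accumulates by 1 + 0.0410×251/365 = 1.0281945.
CNY accumulates by 1 + 0.0064×251/365 = 1.0044011.
So F = 1.6339 × 1.0281945 / 1.0044011 = 1.672606 (SEK/CNY).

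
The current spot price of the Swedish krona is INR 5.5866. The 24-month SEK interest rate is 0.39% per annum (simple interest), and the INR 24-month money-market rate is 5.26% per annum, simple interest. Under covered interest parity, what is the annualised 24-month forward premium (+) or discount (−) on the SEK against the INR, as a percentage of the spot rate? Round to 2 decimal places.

T = 2 years.
No-arbitrage forward: 5.5866 × 1.105200 / 1.007800 = 6.1265234 INR/SEK.
(F − S)/S ÷ T = (6.1265234 − 5.5866)/5.5866/2 = 0.048323 → 4.83%.

+4.83%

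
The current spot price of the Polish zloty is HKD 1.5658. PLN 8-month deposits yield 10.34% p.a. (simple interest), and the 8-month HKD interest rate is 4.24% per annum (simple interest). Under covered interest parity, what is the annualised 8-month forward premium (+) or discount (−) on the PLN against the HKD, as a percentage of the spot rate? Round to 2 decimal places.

-5.71%

T = 8/12 years.
F = S · g_HKD/g_PLN = 1.5658 × 1.0282667/1.0689333 = 1.5062306.
Annualised premium = (F − S)/S × (1/T) = (1.5062306 − 1.5658)/1.5658 ÷ (8/12) = -5.71%.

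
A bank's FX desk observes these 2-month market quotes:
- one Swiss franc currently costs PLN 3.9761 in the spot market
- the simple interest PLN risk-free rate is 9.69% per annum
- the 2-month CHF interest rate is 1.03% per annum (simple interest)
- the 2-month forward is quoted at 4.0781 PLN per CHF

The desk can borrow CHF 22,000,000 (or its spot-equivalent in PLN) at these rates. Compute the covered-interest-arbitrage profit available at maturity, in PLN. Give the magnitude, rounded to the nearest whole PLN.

T = 2/12 years.
Route A — deposit CHF, sell forward: 22,000,000 × 1.0017166667 × 4.0781 = PLN 89,872,216.25.
Route B — convert at spot, deposit PLN: 22,000,000 × 3.9761 × 1.016150 = PLN 88,886,908.33.
The quoted forward overvalues CHF, so borrow PLN, buy CHF at spot, deposit the CHF at 1.03%, and sell the proceeds forward at 4.0781.
Arbitrage profit = |89,872,216.25 − 88,886,908.33| = PLN 985,308.

PLN 985,308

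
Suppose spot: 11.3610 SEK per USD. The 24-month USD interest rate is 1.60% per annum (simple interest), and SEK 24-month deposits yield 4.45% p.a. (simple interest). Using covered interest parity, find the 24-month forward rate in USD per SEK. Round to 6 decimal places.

T = 2 years.
Growth of 1 SEK over T: 1 + 0.0445×2 = 1.089000.
USD accumulates by 1 + 0.0160×2 = 1.032000.
So F = 11.361 × 1.089000 / 1.032000 = 11.98850 (SEK/USD).
Quoted the other way: 1/11.98850 = 0.083413 USD per SEK.

0.083413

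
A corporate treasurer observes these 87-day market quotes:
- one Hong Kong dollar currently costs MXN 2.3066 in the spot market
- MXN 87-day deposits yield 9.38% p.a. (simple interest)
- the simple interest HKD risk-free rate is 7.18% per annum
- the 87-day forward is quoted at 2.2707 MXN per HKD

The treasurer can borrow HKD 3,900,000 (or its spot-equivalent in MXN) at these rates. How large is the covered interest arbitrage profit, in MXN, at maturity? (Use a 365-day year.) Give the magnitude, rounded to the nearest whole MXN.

MXN 189,578

T = 87/365 years.
Route A — deposit HKD, sell forward: 3,900,000 × 1.017113973 × 2.2707 = MXN 9,007,286.72.
Route B — convert at spot, deposit MXN: 3,900,000 × 2.3066 × 1.022357808 = MXN 9,196,865.03.
The quoted forward undervalues HKD, so borrow HKD, convert to MXN at spot, deposit the MXN at 9.38%, and buy HKD forward at 2.2707 to cover the loan.
Profit = 9,196,865.03 − 9,007,286.72 = MXN 189,578.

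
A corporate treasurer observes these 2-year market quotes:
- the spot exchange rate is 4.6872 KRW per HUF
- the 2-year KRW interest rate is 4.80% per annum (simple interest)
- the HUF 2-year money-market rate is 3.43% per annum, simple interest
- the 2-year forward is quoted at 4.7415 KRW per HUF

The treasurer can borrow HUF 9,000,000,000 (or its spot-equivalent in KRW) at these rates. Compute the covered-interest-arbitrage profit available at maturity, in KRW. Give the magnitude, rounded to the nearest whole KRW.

T = 2 years.
Invest the HUF and cover forward: 9,000,000,000 × 1.068600 × 4.7415 = KRW 45,600,902,100.00.
Convert at spot and invest in KRW: 9,000,000,000 × 4.6872 × 1.096000 = KRW 46,234,540,800.00.
The quoted forward undervalues HUF, so borrow HUF, convert to KRW at spot, deposit the KRW at 4.80%, and buy HUF forward at 4.7415 to cover the loan.
The gap between the two covered legs is KRW 633,638,700.

KRW 633,638,700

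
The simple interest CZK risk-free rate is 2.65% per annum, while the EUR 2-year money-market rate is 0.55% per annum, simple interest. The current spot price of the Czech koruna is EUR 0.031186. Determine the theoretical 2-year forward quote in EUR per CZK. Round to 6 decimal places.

T = 2 years.
EUR growth factor: 1 + 0.0055×2 = 1.011000.
CZK growth factor: 1 + 0.0265×2 = 1.053000.
CIP: F = S · (grow EUR)/(grow CZK) = 0.031186 × 1.011000/1.053000 = 0.02994211 EUR per CZK.

0.029942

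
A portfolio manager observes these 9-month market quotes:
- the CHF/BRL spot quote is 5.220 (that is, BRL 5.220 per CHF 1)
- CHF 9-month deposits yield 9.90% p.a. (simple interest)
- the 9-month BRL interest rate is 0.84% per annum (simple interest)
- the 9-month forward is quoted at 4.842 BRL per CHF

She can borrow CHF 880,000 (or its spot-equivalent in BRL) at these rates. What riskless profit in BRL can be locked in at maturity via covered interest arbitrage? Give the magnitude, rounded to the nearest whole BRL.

BRL 45,203

T = 9/12 years.
Keep in CHF, deliver into the forward: 880,000·1.074250·4.842 = BRL 4,577,336.28.
Swap to BRL now, deposit: 880,000·5.220·1.006300 = BRL 4,622,539.68.
The quoted forward undervalues CHF, so borrow CHF, convert to BRL at spot, deposit the BRL at 0.84%, and buy CHF forward at 4.842 to cover the loan.
The gap between the two covered legs is BRL 45,203.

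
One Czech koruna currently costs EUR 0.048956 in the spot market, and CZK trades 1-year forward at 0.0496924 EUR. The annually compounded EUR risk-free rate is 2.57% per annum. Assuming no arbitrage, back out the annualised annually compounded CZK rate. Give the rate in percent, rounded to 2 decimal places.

1.05%

T = 1 year.
CIP gives F = S · g_EUR/g_CZK, so g_EUR/g_CZK = 0.0496924/0.048956 = 1.0150421.
The EUR side grows by (1 + 0.0257)^1 = 1.025700.
So the CZK growth factor = 1.010500.
Annualise: 1.010500^(1/1) − 1 = 0.010500 = 1.05%.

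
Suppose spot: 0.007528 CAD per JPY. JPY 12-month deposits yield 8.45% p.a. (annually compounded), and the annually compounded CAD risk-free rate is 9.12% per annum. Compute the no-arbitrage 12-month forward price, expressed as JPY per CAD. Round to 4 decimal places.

132.0218

T = 1 year.
Growth of 1 CAD over T: (1 + 0.0912)^1 = 1.091200.
Growth of 1 JPY over T: (1 + 0.0845)^1 = 1.084500.
CIP: F = S · (grow CAD)/(grow JPY) = 0.007528 × 1.091200/1.084500 = 0.00757450770 CAD per JPY.
Invert for JPY per CAD: 1 / 0.00757450770 = 132.0218.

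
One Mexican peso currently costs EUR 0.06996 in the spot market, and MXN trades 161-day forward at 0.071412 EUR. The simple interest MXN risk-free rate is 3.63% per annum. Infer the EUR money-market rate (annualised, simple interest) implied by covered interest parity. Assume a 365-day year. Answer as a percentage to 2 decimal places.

T = 161/365 years.
By CIP, F/S equals the EUR-to-MXN growth ratio: 0.071412/0.06996 = 1.0207547.
The MXN side grows by 1 + 0.0363×161/365 = 1.0160118.
So the EUR growth factor = 1.0370988.
r = (1.0370988 − 1)/(161/365) = 0.084106 → 8.41%.

8.41%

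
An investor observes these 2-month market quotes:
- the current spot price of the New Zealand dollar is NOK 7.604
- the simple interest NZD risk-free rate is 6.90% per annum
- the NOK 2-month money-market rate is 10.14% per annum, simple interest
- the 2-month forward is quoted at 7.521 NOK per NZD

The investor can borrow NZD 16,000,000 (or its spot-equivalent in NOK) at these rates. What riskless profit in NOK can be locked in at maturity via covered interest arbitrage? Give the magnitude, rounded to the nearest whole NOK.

T = 2/12 years.
Invest the NZD and cover forward: 16,000,000 × 1.011500 × 7.521 = NOK 121,719,864.00.
Convert at spot and invest in NOK: 16,000,000 × 7.604 × 1.016900 = NOK 123,720,121.60.
The quoted forward undervalues NZD, so borrow NZD, convert to NOK at spot, deposit the NOK at 10.14%, and buy NZD forward at 7.521 to cover the loan.
Arbitrage profit = |121,719,864.00 − 123,720,121.60| = NOK 2,000,258.

NOK 2,000,258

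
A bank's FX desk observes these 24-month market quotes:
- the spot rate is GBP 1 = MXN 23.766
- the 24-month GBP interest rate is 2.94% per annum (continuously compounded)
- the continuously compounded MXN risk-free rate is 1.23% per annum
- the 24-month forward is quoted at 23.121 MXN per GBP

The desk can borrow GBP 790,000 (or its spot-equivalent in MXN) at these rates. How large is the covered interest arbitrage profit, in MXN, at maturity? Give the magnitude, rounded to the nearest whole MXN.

T = 2 years.
Invest the GBP and cover forward: 790,000 × 1.0605631069 × 23.121 = MXN 19,371,810.88.
Convert at spot and invest in MXN: 790,000 × 23.766 × 1.0249050765 = MXN 19,242,736.30.
The quoted forward overvalues GBP, so borrow MXN, buy GBP at spot, deposit the GBP at 2.94%, and sell the proceeds forward at 23.121.
Profit = 19,371,810.88 − 19,242,736.30 = MXN 129,075.

MXN 129,075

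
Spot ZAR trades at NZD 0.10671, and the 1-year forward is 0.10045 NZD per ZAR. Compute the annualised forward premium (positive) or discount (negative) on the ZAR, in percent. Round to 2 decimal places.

-5.87%

T = 1 year.
Period premium: (0.10045 − 0.10671)/0.10671 = -0.0586637.
Per annum: -0.0586637 / 1 = -0.058664 = -5.87%.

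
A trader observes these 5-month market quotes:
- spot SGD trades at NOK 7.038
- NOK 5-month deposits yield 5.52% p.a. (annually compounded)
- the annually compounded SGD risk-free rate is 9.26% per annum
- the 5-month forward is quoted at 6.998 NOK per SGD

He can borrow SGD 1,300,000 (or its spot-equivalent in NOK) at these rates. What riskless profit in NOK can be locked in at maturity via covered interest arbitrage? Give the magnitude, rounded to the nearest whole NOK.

T = 5/12 years.
Invest the SGD and cover forward: 1,300,000 × 1.037589333 × 6.998 = NOK 9,439,365.20.
Convert at spot and invest in NOK: 1,300,000 × 7.038 × 1.022640118 = NOK 9,356,543.50.
The quoted forward overvalues SGD, so borrow NOK, buy SGD at spot, deposit the SGD at 9.26%, and sell the proceeds forward at 6.998.
Arbitrage profit = |9,439,365.20 − 9,356,543.50| = NOK 82,822.

NOK 82,822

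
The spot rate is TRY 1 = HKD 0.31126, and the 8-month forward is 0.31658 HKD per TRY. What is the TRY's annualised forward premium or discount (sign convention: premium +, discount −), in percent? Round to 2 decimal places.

T = 8/12 years.
(F − S)/S = (0.31658 − 0.31126)/0.31126 = 0.0170918.
×(1/T) gives 2.56% p.a.

+2.56%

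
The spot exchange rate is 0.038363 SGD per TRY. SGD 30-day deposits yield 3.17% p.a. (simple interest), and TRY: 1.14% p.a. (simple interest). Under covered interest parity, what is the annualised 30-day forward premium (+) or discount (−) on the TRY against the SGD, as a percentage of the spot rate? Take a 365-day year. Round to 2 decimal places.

T = 30/365 years.
F = S · g_SGD/g_TRY = 0.038363 × 1.0026055/1.000937 = 0.038426949.
(F − S)/S ÷ T = (0.038426949 − 0.038363)/0.038363/(30/365) = 0.020281 → 2.03%.

+2.03%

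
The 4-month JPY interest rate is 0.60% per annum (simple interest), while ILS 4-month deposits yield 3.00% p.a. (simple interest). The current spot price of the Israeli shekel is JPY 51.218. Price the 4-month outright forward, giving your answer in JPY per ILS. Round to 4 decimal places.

50.8123

T = 4/12 years.
JPY accumulates by 1 + 0.0060×4/12 = 1.002000.
ILS growth factor: 1 + 0.0300×4/12 = 1.010000.
Forward (JPY per ILS) = 51.218 × 1.002000 / 1.010000 = 50.812313.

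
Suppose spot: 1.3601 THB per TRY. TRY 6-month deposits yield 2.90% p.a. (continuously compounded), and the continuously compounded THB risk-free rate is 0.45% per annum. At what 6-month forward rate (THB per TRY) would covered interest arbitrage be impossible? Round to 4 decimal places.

1.3435

T = 6/12 years.
THB accumulates by e^(0.0045×6/12) = 1.0022525.
TRY growth factor: e^(0.0290×6/12) = 1.0146056.
Forward (THB per TRY) = 1.3601 × 1.0022525 / 1.0146056 = 1.343540.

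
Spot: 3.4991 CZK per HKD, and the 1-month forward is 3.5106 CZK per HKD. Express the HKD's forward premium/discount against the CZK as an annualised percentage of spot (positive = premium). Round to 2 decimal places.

+3.94%

T = 1/12 years.
(F − S)/S = (3.5106 − 3.4991)/3.4991 = 0.0032866.
Annualise by dividing by T: 0.0032866 / (1/12) = 0.039439 → 3.94%.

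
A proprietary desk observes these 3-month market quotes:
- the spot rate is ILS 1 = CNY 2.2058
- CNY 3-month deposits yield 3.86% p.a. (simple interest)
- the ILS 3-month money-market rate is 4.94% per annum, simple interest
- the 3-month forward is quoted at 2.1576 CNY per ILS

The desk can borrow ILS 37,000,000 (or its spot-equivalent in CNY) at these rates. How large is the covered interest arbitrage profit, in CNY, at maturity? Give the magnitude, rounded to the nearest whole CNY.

T = 3/12 years.
Invest the ILS and cover forward: 37,000,000 × 1.012350 × 2.1576 = CNY 80,817,115.32.
Convert at spot and invest in CNY: 37,000,000 × 2.2058 × 1.009650 = CNY 82,402,180.89.
The quoted forward undervalues ILS, so borrow ILS, convert to CNY at spot, deposit the CNY at 3.86%, and buy ILS forward at 2.1576 to cover the loan.
Arbitrage profit = |80,817,115.32 − 82,402,180.89| = CNY 1,585,066.

CNY 1,585,066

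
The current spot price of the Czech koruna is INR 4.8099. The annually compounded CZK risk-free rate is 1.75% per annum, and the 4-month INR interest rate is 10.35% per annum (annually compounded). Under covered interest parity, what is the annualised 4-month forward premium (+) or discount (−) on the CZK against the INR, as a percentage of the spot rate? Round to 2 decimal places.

+8.22%

T = 4/12 years.
No-arbitrage forward: 4.8099 × 1.0333738 / 1.0057996 = 4.9417644 INR/CZK.
(F − S)/S ÷ T = (4.9417644 − 4.8099)/4.8099/(4/12) = 0.082246 → 8.22%.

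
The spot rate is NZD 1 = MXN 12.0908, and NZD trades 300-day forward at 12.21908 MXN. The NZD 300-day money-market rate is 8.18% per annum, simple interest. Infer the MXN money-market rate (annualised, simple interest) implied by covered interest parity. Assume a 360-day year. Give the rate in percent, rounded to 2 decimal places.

T = 300/360 years.
By CIP, F/S equals the MXN-to-NZD growth ratio: 12.21908/12.0908 = 1.0106097.
The NZD side grows by 1 + 0.0818×300/360 = 1.0681667.
So the MXN growth factor = 1.0794996.
r = (1.0794996 − 1)/(300/360) = 0.095400 → 9.54%.

9.54%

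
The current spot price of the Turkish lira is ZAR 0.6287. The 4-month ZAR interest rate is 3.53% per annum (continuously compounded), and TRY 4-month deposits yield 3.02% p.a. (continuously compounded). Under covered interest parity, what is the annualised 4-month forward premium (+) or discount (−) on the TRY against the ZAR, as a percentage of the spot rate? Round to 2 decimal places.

T = 4/12 years.
CIP forward (ZAR per TRY) = 0.6287 × 1.0118362/1.0101175 = 0.6297697.
(F − S)/S ÷ T = (0.6297697 − 0.6287)/0.6287/(4/12) = 0.005104 → 0.51%.

+0.51%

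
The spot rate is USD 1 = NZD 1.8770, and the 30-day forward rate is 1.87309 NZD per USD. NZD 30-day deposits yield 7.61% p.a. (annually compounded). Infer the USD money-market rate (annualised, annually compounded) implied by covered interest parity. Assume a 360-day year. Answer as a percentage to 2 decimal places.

T = 30/360 years.
By CIP, F/S equals the NZD-to-USD growth ratio: 1.87309/1.877 = 0.9979169.
NZD growth factor: (1 + 0.0761)^(30/360) = 1.0061307.
That pins the USD growth at 1.0082309.
Annualise: 1.0082309^(360/30) − 1 = 0.103367 = 10.34%.

10.34%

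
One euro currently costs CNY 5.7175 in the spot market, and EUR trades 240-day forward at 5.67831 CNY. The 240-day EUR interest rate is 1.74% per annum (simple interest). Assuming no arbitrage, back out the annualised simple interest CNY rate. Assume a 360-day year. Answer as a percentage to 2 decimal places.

0.70%

T = 240/360 years.
By CIP, F/S equals the CNY-to-EUR growth ratio: 5.67831/5.7175 = 0.9931456.
The EUR side grows by 1 + 0.0174×240/360 = 1.011600.
That pins the CNY growth at 1.0046661.
r = (1.0046661 − 1)/(240/360) = 0.006999 → 0.70%.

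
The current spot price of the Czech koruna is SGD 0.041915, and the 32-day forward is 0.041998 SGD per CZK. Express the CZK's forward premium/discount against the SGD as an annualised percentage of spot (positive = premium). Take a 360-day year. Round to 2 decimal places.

+2.23%

T = 32/360 years.
Period premium: (0.041998 − 0.041915)/0.041915 = 0.0019802.
Annualise by dividing by T: 0.0019802 / (32/360) = 0.022277 → 2.23%.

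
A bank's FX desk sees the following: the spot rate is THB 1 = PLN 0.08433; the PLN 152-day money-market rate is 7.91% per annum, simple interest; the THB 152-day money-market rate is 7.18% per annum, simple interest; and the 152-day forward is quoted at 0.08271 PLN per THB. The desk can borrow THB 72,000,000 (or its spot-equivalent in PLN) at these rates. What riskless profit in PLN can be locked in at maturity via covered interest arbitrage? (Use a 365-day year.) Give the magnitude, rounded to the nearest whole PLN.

T = 152/365 years.
Keep in THB, deliver into the forward: 72,000,000·1.029900274·0.08271 = PLN 6,133,179.72.
Swap to PLN now, deposit: 72,000,000·0.08433·1.032940274 = PLN 6,271,765.44.
The quoted forward undervalues THB, so borrow THB, convert to PLN at spot, deposit the PLN at 7.91%, and buy THB forward at 0.08271 to cover the loan.
Profit = 6,271,765.44 − 6,133,179.72 = PLN 138,586.

PLN 138,586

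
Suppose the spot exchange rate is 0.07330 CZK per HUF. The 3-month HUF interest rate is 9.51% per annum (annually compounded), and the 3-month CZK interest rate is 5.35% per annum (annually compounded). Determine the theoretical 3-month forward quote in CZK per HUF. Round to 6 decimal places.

T = 3/12 years.
CZK accumulates by (1 + 0.0535)^(3/12) = 1.0131147.
HUF accumulates by (1 + 0.0951)^(3/12) = 1.0229713.
So F = 0.0733 × 1.0131147 / 1.0229713 = 0.07259374 (CZK/HUF).

0.072594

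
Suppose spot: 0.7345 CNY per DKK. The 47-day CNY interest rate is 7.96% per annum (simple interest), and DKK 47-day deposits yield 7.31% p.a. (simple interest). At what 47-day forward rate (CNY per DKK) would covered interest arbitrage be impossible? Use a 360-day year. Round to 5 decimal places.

T = 47/360 years.
CNY growth factor: 1 + 0.0796×47/360 = 1.0103922.
Growth of 1 DKK over T: 1 + 0.0731×47/360 = 1.0095436.
Forward (CNY per DKK) = 0.7345 × 1.0103922 / 1.0095436 = 0.7351174.

0.73512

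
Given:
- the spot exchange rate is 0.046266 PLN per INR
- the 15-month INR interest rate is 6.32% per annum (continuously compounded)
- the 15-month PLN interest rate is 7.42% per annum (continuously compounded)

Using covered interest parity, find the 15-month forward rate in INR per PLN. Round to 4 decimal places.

21.3190

T = 15/12 years.
PLN growth factor: e^(0.0742×15/12) = 1.0971874.
Growth of 1 INR over T: e^(0.0632×15/12) = 1.08220432.
So F = 0.046266 × 1.0971874 / 1.08220432 = 0.046906551 (PLN/INR).
Quoted the other way: 1/0.046906551 = 21.3190 INR per PLN.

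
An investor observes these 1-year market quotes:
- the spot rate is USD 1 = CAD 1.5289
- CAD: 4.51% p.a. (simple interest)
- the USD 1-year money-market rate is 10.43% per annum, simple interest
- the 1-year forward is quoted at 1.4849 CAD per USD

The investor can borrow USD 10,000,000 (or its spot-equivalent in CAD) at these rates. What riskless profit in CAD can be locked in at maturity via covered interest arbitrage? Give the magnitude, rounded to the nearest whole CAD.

CAD 419,217

T = 1 year.
Route A — deposit USD, sell forward: 10,000,000 × 1.104300 × 1.4849 = CAD 16,397,750.70.
Route B — convert at spot, deposit CAD: 10,000,000 × 1.5289 × 1.045100 = CAD 15,978,533.90.
The quoted forward overvalues USD, so borrow CAD, buy USD at spot, deposit the USD at 10.43%, and sell the proceeds forward at 1.4849.
Profit = 16,397,750.70 − 15,978,533.90 = CAD 419,217.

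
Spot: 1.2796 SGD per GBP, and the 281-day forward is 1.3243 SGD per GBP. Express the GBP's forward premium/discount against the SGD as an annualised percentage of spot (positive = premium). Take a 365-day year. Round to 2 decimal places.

+4.54%

T = 281/365 years.
(F − S)/S = (1.3243 − 1.2796)/1.2796 = 0.0349328.
Per annum: 0.0349328 / (281/365) = 0.045375 = 4.54%.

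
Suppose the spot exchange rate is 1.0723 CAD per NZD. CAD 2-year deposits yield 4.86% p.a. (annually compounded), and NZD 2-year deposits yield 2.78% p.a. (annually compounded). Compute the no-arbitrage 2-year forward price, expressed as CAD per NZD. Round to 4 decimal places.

1.1161

T = 2 years.
Growth of 1 CAD over T: (1 + 0.0486)^2 = 1.099562.
Growth of 1 NZD over T: (1 + 0.0278)^2 = 1.0563728.
So F = 1.0723 × 1.099562 / 1.0563728 = 1.116140 (CAD/NZD).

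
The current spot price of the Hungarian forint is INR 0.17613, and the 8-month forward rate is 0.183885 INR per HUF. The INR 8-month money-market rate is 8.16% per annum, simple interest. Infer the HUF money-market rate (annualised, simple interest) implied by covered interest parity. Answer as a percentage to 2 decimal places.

1.49%

T = 8/12 years.
By CIP, F/S equals the INR-to-HUF growth ratio: 0.183885/0.17613 = 1.0440300.
INR growth factor: 1 + 0.0816×8/12 = 1.054400.
So the HUF growth factor = 1.0099327.
(1.0099327 − 1)/T = 0.014899, i.e. 1.49%.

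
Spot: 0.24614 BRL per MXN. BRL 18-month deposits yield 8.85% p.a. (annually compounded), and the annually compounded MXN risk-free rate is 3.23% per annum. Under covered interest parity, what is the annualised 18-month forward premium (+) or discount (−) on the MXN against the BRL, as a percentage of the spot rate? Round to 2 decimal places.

+5.52%

T = 18/12 years.
CIP forward (BRL per MXN) = 0.24614 × 1.1356451/1.0488392 = 0.26651148.
Annualised premium = (F − S)/S × (1/T) = (0.26651148 − 0.24614)/0.24614 ÷ (18/12) = 5.52%.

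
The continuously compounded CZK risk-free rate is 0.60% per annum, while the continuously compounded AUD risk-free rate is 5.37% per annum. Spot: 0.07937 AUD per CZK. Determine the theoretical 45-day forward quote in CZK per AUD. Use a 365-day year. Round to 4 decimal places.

12.5253

T = 45/365 years.
Growth of 1 AUD over T: e^(0.0537×45/365) = 1.00664251.
CZK accumulates by e^(0.0060×45/365) = 1.000740.
So F = 0.07937 × 1.00664251 / 1.000740 = 0.079838136 (AUD/CZK).
Quoted the other way: 1/0.079838136 = 12.5253 CZK per AUD.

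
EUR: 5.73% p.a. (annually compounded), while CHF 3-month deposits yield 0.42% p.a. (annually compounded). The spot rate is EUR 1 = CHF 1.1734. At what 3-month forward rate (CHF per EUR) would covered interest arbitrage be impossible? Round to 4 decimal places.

1.1584

T = 3/12 years.
Growth of 1 CHF over T: (1 + 0.0042)^(3/12) = 1.0010484.
EUR accumulates by (1 + 0.0573)^(3/12) = 1.0140271.
So F = 1.1734 × 1.0010484 / 1.0140271 = 1.158381 (CHF/EUR).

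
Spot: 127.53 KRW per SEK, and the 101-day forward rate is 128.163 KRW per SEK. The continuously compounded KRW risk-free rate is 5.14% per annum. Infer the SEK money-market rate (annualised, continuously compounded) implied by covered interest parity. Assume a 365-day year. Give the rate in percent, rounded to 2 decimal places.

T = 101/365 years.
By CIP, F/S equals the KRW-to-SEK growth ratio: 128.163/127.53 = 1.0049635.
The KRW side grows by e^(0.0514×101/365) = 1.0143246.
That pins the SEK growth at 1.0093149.
Take logs: ln 1.0093149 / (101/365) = 0.033507, so 3.35%.

3.35%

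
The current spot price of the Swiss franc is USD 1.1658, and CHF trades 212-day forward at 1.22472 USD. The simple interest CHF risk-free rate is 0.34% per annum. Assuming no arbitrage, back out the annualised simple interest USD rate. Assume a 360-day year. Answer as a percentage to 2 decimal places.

8.94%

T = 212/360 years.
By CIP, F/S equals the USD-to-CHF growth ratio: 1.22472/1.1658 = 1.0505404.
CHF growth factor: 1 + 0.0034×212/360 = 1.0020022.
That pins the USD growth at 1.0526438.
r = (1.0526438 − 1)/(212/360) = 0.089395 → 8.94%.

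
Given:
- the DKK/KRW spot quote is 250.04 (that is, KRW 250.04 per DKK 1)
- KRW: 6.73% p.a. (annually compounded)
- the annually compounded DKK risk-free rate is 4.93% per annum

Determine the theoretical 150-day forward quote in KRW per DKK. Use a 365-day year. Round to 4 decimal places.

T = 150/365 years.
Growth of 1 KRW over T: (1 + 0.0673)^(150/365) = 1.027128058.
DKK growth factor: (1 + 0.0493)^(150/365) = 1.019973543.
CIP: F = S · (grow KRW)/(grow DKK) = 250.04 × 1.027128058/1.019973543 = 251.793884 KRW per DKK.

251.7939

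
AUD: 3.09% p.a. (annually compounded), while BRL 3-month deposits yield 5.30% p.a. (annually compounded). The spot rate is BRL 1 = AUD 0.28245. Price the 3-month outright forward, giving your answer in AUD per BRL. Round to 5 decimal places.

T = 3/12 years.
AUD growth factor: (1 + 0.0309)^(3/12) = 1.0076371.
BRL accumulates by (1 + 0.0530)^(3/12) = 1.0129945.
So F = 0.28245 × 1.0076371 / 1.0129945 = 0.2809562 (AUD/BRL).

0.28096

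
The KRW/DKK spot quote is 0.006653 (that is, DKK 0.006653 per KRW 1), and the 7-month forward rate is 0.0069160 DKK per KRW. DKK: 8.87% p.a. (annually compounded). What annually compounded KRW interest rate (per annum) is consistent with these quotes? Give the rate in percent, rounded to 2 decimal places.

1.87%

T = 7/12 years.
CIP gives F = S · g_DKK/g_KRW, so g_DKK/g_KRW = 0.006916/0.006653 = 1.0395310.
DKK growth factor: (1 + 0.0887)^(7/12) = 1.0508235.
That pins the KRW growth at 1.0108631.
Annualise: 1.0108631^(12/7) − 1 = 0.018695 = 1.87%.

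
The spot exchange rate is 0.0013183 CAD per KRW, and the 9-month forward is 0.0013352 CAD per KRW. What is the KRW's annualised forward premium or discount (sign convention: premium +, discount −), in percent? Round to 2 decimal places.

T = 9/12 years.
Period premium: (0.0013352 − 0.0013183)/0.0013183 = 0.0128195.
×(1/T) gives 1.71% p.a.

+1.71%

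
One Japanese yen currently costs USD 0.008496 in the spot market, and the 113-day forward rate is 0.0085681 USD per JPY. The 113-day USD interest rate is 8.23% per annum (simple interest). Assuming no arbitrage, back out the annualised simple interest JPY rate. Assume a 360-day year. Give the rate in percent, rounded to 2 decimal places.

5.48%

T = 113/360 years.
F/S = 0.0085681/0.008496 = 1.0084863 = (growth of USD) / (growth of JPY).
USD growth factor: 1 + 0.0823×113/360 = 1.0258331.
That pins the JPY growth at 1.0172008.
(1.0172008 − 1)/T = 0.054799, i.e. 5.48%.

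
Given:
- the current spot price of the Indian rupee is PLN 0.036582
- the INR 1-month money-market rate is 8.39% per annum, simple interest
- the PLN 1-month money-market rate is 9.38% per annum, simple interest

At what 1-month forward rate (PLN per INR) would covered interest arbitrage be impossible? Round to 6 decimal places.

0.036612

T = 1/12 years.
Growth of 1 PLN over T: 1 + 0.0938×1/12 = 1.0078167.
INR accumulates by 1 + 0.0839×1/12 = 1.0069917.
Forward (PLN per INR) = 0.036582 × 1.0078167 / 1.0069917 = 0.03661197.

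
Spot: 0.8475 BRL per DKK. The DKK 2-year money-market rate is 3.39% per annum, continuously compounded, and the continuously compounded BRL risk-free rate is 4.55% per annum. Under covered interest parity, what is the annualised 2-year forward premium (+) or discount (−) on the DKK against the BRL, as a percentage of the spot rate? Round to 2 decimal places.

+1.17%

T = 2 years.
No-arbitrage forward: 0.8475 × 1.095269 / 1.0701513 = 0.8673918 BRL/DKK.
(F − S)/S ÷ T = (0.8673918 − 0.8475)/0.8475/2 = 0.011736 → 1.17%.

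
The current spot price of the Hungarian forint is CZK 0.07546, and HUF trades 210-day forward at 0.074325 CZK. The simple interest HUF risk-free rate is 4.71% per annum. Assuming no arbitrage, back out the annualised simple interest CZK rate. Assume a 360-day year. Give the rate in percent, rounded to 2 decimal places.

2.06%

T = 210/360 years.
CIP gives F = S · g_CZK/g_HUF, so g_CZK/g_HUF = 0.074325/0.07546 = 0.9849589.
The HUF side grows by 1 + 0.0471×210/360 = 1.027475.
That pins the CZK growth at 1.0120206.
(1.0120206 − 1)/T = 0.020607, i.e. 2.06%.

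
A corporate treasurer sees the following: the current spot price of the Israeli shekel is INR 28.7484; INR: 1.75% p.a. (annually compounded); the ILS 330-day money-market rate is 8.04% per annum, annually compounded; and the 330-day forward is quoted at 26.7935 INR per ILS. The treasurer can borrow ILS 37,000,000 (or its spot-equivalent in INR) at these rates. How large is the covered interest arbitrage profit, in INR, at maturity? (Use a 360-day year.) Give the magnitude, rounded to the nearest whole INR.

INR 16,557,053

T = 330/360 years.
Invest the ILS and cover forward: 37,000,000 × 1.07345998713 × 26.7935 = INR 1,064,184,756.11.
Convert at spot and invest in INR: 37,000,000 × 28.7484 × 1.01603004287 = INR 1,080,741,809.12.
The quoted forward undervalues ILS, so borrow ILS, convert to INR at spot, deposit the INR at 1.75%, and buy ILS forward at 26.7935 to cover the loan.
Profit = 1,080,741,809.12 − 1,064,184,756.11 = INR 16,557,053.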